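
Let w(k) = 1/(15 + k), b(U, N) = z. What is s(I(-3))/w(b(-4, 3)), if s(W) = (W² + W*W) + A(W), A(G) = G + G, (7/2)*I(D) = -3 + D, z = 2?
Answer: 2040/49 ≈ 41.633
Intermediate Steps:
b(U, N) = 2
I(D) = -6/7 + 2*D/7 (I(D) = 2*(-3 + D)/7 = -6/7 + 2*D/7)
A(G) = 2*G
s(W) = 2*W + 2*W² (s(W) = (W² + W*W) + 2*W = (W² + W²) + 2*W = 2*W² + 2*W = 2*W + 2*W²)
s(I(-3))/w(b(-4, 3)) = (2*(-6/7 + (2/7)*(-3))*(1 + (-6/7 + (2/7)*(-3))))/(1/(15 + 2)) = (2*(-6/7 - 6/7)*(1 + (-6/7 - 6/7)))/(1/17) = (2*(-12/7)*(1 - 12/7))/(1/17) = (2*(-12/7)*(-5/7))*17 = (120/49)*17 = 2040/49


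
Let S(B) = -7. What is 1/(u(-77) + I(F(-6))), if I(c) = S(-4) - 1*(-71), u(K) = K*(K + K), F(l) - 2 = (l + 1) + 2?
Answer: 1/11922 ≈ 8.3879e-5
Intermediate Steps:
F(l) = 5 + l (F(l) = 2 + ((l + 1) + 2) = 2 + ((1 + l) + 2) = 2 + (3 + l) = 5 + l)
u(K) = 2*K² (u(K) = K*(2*K) = 2*K²)
I(c) = 64 (I(c) = -7 - 1*(-71) = -7 + 71 = 64)
1/(u(-77) + I(F(-6))) = 1/(2*(-77)² + 64) = 1/(2*5929 + 64) = 1/(11858 + 64) = 1/11922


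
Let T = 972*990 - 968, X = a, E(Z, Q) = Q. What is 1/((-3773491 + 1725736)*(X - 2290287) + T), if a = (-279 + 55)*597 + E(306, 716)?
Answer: 1/4962323605057 ≈ 2.0152e-13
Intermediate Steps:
a = -133012 (a = (-279 + 55)*597 + 716 = -224*597 + 716 = -133728 + 716 = -133012)
X = -133012
T = 961312 (T = 962280 - 968 = 961312)
1/((-3773491 + 1725736)*(X - 2290287) + T) = 1/((-3773491 + 1725736)*(-133012 - 2290287) + 961312) = 1/(-2047755*(-2423299) + 961312) = 1/(4962322643745 + 961312) = 1/4962323605057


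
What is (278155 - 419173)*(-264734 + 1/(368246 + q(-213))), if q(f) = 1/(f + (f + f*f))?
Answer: 32518519776264302346/871056841 ≈ 3.7332e+10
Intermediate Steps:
q(f) = 1/(f² + 2*f) (q(f) = 1/(f + (f + f²)) = 1/(f² + 2*f))
(278155 - 419173)*(-264734 + 1/(368246 + q(-213))) = (278155 - 419173)*(-264734 + 1/(368246 + 1/((-213)*(2 - 213)))) = -141018*(-264734 + 1/(368246 - 1/213/(-211))) = -141018*(-264734 + 1/(368246 - 1/213*(-1/211))) = -141018*(-264734 + 1/(368246 + 1/44943)) = -141018*(-264734 + 1/(16550079979/44943)) = -141018*(-264734 + 44943/16550079979) = -141018*(-4381368873115643/16550079979) = 32518519776264302346/871056841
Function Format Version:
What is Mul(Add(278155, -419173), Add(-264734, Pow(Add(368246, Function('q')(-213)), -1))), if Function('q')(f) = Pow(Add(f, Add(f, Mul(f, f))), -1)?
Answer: Rational(32518519776264302346, 871056841) ≈ 3.7332e+10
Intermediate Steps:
Function('q')(f) = Pow(Add(Pow(f, 2), Mul(2, f)), -1) (Function('q')(f) = Pow(Add(f, Add(f, Pow(f, 2))), -1) = Pow(Add(Pow(f, 2), Mul(2, f)), -1))
Mul(Add(278155, -419173), Add(-264734, Pow(Add(368246, Function('q')(-213)), -1))) = Mul(Add(278155, -419173), Add(-264734, Pow(Add(368246, Mul(Pow(-213, -1), Pow(Add(2, -213), -1))), -1))) = Mul(-141018, Add(-264734, Pow(Add(368246, Mul(Rational(-1, 213), Pow(-211, -1))), -1))) = Mul(-141018, Add(-264734, Pow(Add(368246, Mul(Rational(-1, 213), Rational(-1, 211))), -1))) = Mul(-141018, Add(-264734, Pow(Add(368246, Rational(1, 44943)), -1))) = Mul(-141018, Add(-264734, Pow(Rational(16550079979, 44943), -1))) = Mul(-141018, Add(-264734, Rational(44943, 16550079979))) = Mul(-141018, Rational(-4381368873115643, 16550079979)) = Rational(32518519776264302346, 871056841)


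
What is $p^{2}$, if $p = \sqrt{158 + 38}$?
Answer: $196$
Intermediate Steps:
$p = 14$ ($p = \sqrt{196} = 14$)
$p^{2} = 14^{2} = 196$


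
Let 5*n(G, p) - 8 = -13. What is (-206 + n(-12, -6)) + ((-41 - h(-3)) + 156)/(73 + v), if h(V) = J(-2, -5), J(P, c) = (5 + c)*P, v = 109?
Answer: -37559/182 ≈ -206.37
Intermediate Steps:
J(P, c) = P*(5 + c)
n(G, p) = -1 (n(G, p) = 8/5 + (⅕)*(-13) = 8/5 - 13/5 = -1)
h(V) = 0 (h(V) = -2*(5 - 5) = -2*0 = 0)
(-206 + n(-12, -6)) + ((-41 - h(-3)) + 156)/(73 + v) = (-206 - 1) + ((-41 - 1*0) + 156)/(73 + 109) = -207 + ((-41 + 0) + 156)/182 = -207 + (-41 + 156)*(1/182) = -207 + 115*(1/182) = -207 + 115/182 = -37559/182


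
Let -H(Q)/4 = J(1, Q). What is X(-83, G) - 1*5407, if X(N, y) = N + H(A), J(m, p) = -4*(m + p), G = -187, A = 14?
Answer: -5250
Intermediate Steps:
J(m, p) = -4*m - 4*p
H(Q) = 16 + 16*Q (H(Q) = -4*(-4*1 - 4*Q) = -4*(-4 - 4*Q) = 16 + 16*Q)
X(N, y) = 240 + N (X(N, y) = N + (16 + 16*14) = N + (16 + 224) = N + 240 = 240 + N)
X(-83, G) - 1*5407 = (240 - 83) - 1*5407 = 157 - 5407 = -5250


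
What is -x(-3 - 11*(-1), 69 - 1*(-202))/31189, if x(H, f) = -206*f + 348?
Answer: 55478/31189 ≈ 1.7788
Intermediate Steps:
x(H, f) = 348 - 206*f
-x(-3 - 11*(-1), 69 - 1*(-202))/31189 = -(348 - 206*(69 - 1*(-202)))/31189 = -(348 - 206*(69 + 202))*(1/31189) = -(348 - 206*271)*(1/31189) = -(348 - 55826)*(1/31189) = -1*(-55478)*(1/31189) = 55478*(1/31189) = 55478/31189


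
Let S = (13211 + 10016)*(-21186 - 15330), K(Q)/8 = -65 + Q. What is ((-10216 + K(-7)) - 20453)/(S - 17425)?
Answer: 31245/848174557 ≈ 3.6838e-5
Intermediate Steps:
K(Q) = -520 + 8*Q (K(Q) = 8*(-65 + Q) = -520 + 8*Q)
S = -848157132 (S = 23227*(-36516) = -848157132)
((-10216 + K(-7)) - 20453)/(S - 17425) = ((-10216 + (-520 + 8*(-7))) - 20453)/(-848157132 - 17425) = ((-10216 + (-520 - 56)) - 20453)/(-848174557) = ((-10216 - 576) - 20453)*(-1/848174557) = (-10792 - 20453)*(-1/848174557) = -31245*(-1/848174557) = 31245/848174557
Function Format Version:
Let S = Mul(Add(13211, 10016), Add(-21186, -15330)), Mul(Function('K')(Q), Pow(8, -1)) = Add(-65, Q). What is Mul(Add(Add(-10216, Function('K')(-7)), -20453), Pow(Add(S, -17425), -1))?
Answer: Rational(31245, 848174557) ≈ 3.6838e-5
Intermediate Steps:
Function('K')(Q) = Add(-520, Mul(8, Q)) (Function('K')(Q) = Mul(8, Add(-65, Q)) = Add(-520, Mul(8, Q)))
S = -848157132 (S = Mul(23227, -36516) = -848157132)
Mul(Add(Add(-10216, Function('K')(-7)), -20453), Pow(Add(S, -17425), -1)) = Mul(Add(Add(-10216, Add(-520, Mul(8, -7))), -20453), Pow(Add(-848157132, -17425), -1)) = Mul(Add(Add(-10216, Add(-520, -56)), -20453), Pow(-848174557, -1)) = Mul(Add(Add(-10216, -576), -20453), Rational(-1, 848174557)) = Mul(Add(-10792, -20453), Rational(-1, 848174557)) = Mul(-31245, Rational(-1, 848174557)) = Rational(31245, 848174557)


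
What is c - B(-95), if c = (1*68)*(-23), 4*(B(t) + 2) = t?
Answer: -6153/4 ≈ -1538.3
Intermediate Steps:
B(t) = -2 + t/4
c = -1564 (c = 68*(-23) = -1564)
c - B(-95) = -1564 - (-2 + (¼)*(-95)) = -1564 - (-2 - 95/4) = -1564 - 1*(-103/4) = -1564 + 103/4 = -6153/4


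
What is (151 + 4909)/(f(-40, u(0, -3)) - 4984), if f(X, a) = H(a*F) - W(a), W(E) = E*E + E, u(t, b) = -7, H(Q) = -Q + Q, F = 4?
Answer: -2530/2513 ≈ -1.0068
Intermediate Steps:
H(Q) = 0
W(E) = E + E**2 (W(E) = E**2 + E = E + E**2)
f(X, a) = -a*(1 + a) (f(X, a) = 0 - a*(1 + a) = -a*(1 + a))
(151 + 4909)/(f(-40, u(0, -3)) - 4984) = (151 + 4909)/(-1*(-7)*(1 - 7) - 4984) = 5060/(-1*(-7)*(-6) - 4984) = 5060/(-42 - 4984) = 5060/(-5026) = 5060*(-1/5026) = -2530/2513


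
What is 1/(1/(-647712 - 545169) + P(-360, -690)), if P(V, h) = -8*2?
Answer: -1192881/19086097 ≈ -0.062500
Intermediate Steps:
P(V, h) = -16
1/(1/(-647712 - 545169) + P(-360, -690)) = 1/(1/(-647712 - 545169) - 16) = 1/(1/(-1192881) - 16) = 1/(-1/1192881 - 16) = 1/(-19086097/1192881) = -1192881/19086097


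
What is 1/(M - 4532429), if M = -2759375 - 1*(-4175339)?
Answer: -1/3116465 ≈ -3.2088e-7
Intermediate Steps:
M = 1415964 (M = -2759375 + 4175339 = 1415964)
1/(M - 4532429) = 1/(1415964 - 4532429) = 1/(-3116465) = -1/3116465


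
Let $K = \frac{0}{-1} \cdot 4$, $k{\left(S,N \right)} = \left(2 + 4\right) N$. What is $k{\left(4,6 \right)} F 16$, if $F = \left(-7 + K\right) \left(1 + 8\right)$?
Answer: $-36288$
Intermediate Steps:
$k{\left(S,N \right)} = 6 N$
$K = 0$ ($K = 0 \left(-1\right) 4 = 0 \cdot 4 = 0$)
$F = -63$ ($F = \left(-7 + 0\right) \left(1 + 8\right) = \left(-7\right) 9 = -63$)
$k{\left(4,6 \right)} F 16 = 6 \cdot 6 \left(-63\right) 16 = 36 \left(-63\right) 16 = \left(-2268\right) 16 = -36288$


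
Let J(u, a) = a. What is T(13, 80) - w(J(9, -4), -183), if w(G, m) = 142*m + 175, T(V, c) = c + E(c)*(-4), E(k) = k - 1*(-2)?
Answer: 25563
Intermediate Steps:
E(k) = 2 + k (E(k) = k + 2 = 2 + k)
T(V, c) = -8 - 3*c (T(V, c) = c + (2 + c)*(-4) = c + (-8 - 4*c) = -8 - 3*c)
w(G, m) = 175 + 142*m
T(13, 80) - w(J(9, -4), -183) = (-8 - 3*80) - (175 + 142*(-183)) = (-8 - 240) - (175 - 25986) = -248 - 1*(-25811) = -248 + 25811 = 25563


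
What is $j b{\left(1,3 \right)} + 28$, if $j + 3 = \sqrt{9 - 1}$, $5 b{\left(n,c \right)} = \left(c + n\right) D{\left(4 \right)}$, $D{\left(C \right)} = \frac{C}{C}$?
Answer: $\frac{128}{5} + \frac{8 \sqrt{2}}{5} \approx 27.863$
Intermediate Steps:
$D{\left(C \right)} = 1$
$b{\left(n,c \right)} = \frac{c}{5} + \frac{n}{5}$ ($b{\left(n,c \right)} = \frac{\left(c + n\right) 1}{5} = \frac{c + n}{5} = \frac{c}{5} + \frac{n}{5}$)
$j = -3 + 2 \sqrt{2}$ ($j = -3 + \sqrt{9 - 1} = -3 + \sqrt{8} = -3 + 2 \sqrt{2} \approx -0.17157$)
$j b{\left(1,3 \right)} + 28 = \left(-3 + 2 \sqrt{2}\right) \left(\frac{1}{5} \cdot 3 + \frac{1}{5} \cdot 1\right) + 28 = \left(-3 + 2 \sqrt{2}\right) \left(\frac{3}{5} + \frac{1}{5}\right) + 28 = \left(-3 + 2 \sqrt{2}\right) \frac{4}{5} + 28 = \left(- \frac{12}{5} + \frac{8 \sqrt{2}}{5}\right) + 28 = \frac{128}{5} + \frac{8 \sqrt{2}}{5}$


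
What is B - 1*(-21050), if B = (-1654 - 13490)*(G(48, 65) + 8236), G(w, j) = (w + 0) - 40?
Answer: -124826086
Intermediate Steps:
G(w, j) = -40 + w (G(w, j) = w - 40 = -40 + w)
B = -124847136 (B = (-1654 - 13490)*((-40 + 48) + 8236) = -15144*(8 + 8236) = -15144*8244 = -124847136)
B - 1*(-21050) = -124847136 - 1*(-21050) = -124847136 + 21050 = -124826086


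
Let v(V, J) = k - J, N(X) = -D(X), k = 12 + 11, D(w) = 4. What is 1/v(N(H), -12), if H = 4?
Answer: 1/35 ≈ 0.028571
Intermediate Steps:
k = 23
N(X) = -4 (N(X) = -1*4 = -4)
v(V, J) = 23 - J
1/v(N(H), -12) = 1/(23 - 1*(-12)) = 1/(23 + 12) = 1/35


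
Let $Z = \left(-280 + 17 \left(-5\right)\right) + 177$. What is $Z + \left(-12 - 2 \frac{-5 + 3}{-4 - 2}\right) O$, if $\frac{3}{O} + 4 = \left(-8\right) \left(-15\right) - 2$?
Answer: $- \frac{565}{3} \approx -188.33$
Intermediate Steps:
$O = \frac{1}{38}$ ($O = \frac{3}{-4 - -118} = \frac{3}{-4 + \left(120 - 2\right)} = \frac{3}{-4 + 118} = \frac{3}{114} = 3 \cdot \frac{1}{114} = \frac{1}{38} \approx 0.026316$)
$Z = -188$ ($Z = \left(-280 - 85\right) + 177 = -365 + 177 = -188$)
$Z + \left(-12 - 2 \frac{-5 + 3}{-4 - 2}\right) O = -188 + \left(-12 - 2 \frac{-5 + 3}{-4 - 2}\right) \frac{1}{38} = -188 + \left(-12 - 2 \left(- \frac{2}{-6}\right)\right) \frac{1}{38} = -188 + \left(-12 - 2 \left(\left(-2\right) \left(- \frac{1}{6}\right)\right)\right) \frac{1}{38} = -188 + \left(-12 - \frac{2}{3}\right) \frac{1}{38} = -188 - \frac{1}{3} = - \frac{565}{3}$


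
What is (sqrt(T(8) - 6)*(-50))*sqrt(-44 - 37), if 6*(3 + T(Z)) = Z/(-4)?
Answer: 300*sqrt(21) ≈ 1374.8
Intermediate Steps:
T(Z) = -3 - Z/24 (T(Z) = -3 + (Z/(-4))/6 = -3 + (Z*(-1/4))/6 = -3 + (-Z/4)/6 = -3 - Z/24)
(sqrt(T(8) - 6)*(-50))*sqrt(-44 - 37) = (sqrt((-3 - 1/24*8) - 6)*(-50))*sqrt(-44 - 37) = (sqrt((-3 - 1/3) - 6)*(-50))*sqrt(-81) = (sqrt(-10/3 - 6)*(-50))*(9*I) = (sqrt(-28/3)*(-50))*(9*I) = ((2*I*sqrt(21)/3)*(-50))*(9*I) = (-100*I*sqrt(21)/3)*(9*I) = 300*sqrt(21)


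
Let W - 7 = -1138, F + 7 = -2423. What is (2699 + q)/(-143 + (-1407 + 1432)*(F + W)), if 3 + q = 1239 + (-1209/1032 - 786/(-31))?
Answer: -42220731/950887552 ≈ -0.044401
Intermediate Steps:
F = -2430 (F = -7 - 2423 = -2430)
W = -1131 (W = 7 - 1138 = -1131)
q = 13438595/10664 (q = -3 + (1239 + (-1209/1032 - 786/(-31))) = -3 + (1239 + (-1209*1/1032 - 786*(-1/31))) = -3 + (1239 + (-403/344 + 786/31)) = -3 + (1239 + 257891/10664) = -3 + 13470587/10664 = 13438595/10664 ≈ 1260.2)
(2699 + q)/(-143 + (-1407 + 1432)*(F + W)) = (2699 + 13438595/10664)/(-143 + (-1407 + 1432)*(-2430 - 1131)) = 42220731/(10664*(-143 + 25*(-3561))) = 42220731/(10664*(-143 - 89025)) = (42220731/10664)/(-89168) = (42220731/10664)*(-1/89168) = -42220731/950887552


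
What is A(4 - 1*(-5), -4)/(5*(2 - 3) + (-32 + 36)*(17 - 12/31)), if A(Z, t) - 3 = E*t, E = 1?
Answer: -31/1905 ≈ -0.016273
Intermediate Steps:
A(Z, t) = 3 + t (A(Z, t) = 3 + 1*t = 3 + t)
A(4 - 1*(-5), -4)/(5*(2 - 3) + (-32 + 36)*(17 - 12/31)) = (3 - 4)/(5*(2 - 3) + (-32 + 36)*(17 - 12/31)) = -1/(5*(-1) + 4*(17 - 12*1/31)) = -1/(-5 + 4*(17 - 12/31)) = -1/(-5 + 4*(515/31)) = -1/(-5 + 2060/31) = -1/1905/31 = -1*31/1905 = -31/1905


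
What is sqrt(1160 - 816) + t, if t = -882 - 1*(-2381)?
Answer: 1499 + 2*sqrt(86) ≈ 1517.5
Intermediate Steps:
t = 1499 (t = -882 + 2381 = 1499)
sqrt(1160 - 816) + t = sqrt(1160 - 816) + 1499 = sqrt(344) + 1499 = 2*sqrt(86) + 1499 = 1499 + 2*sqrt(86)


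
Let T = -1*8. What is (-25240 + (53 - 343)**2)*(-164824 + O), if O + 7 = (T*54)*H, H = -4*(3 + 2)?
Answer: -9193402260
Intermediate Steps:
T = -8
H = -20 (H = -4*5 = -20)
O = 8633 (O = -7 - 8*54*(-20) = -7 - 432*(-20) = -7 + 8640 = 8633)
(-25240 + (53 - 343)**2)*(-164824 + O) = (-25240 + (53 - 343)**2)*(-164824 + 8633) = (-25240 + (-290)**2)*(-156191) = (-25240 + 84100)*(-156191) = 58860*(-156191) = -9193402260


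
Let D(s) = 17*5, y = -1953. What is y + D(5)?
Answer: -1868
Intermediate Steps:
D(s) = 85
y + D(5) = -1953 + 85 = -1868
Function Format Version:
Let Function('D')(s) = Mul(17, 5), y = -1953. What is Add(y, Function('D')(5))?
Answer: -1868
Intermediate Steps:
Function('D')(s) = 85
Add(y, Function('D')(5)) = Add(-1953, 85) = -1868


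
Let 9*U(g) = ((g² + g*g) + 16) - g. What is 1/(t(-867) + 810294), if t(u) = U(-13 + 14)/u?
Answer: 459/371924945 ≈ 1.2341e-6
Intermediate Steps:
U(g) = 16/9 - g/9 + 2*g²/9 (U(g) = (((g² + g*g) + 16) - g)/9 = (((g² + g²) + 16) - g)/9 = ((2*g² + 16) - g)/9 = ((16 + 2*g²) - g)/9 = (16 - g + 2*g²)/9 = 16/9 - g/9 + 2*g²/9)
t(u) = 17/(9*u) (t(u) = (16/9 - (-13 + 14)/9 + 2*(-13 + 14)²/9)/u = (16/9 - ⅑*1 + (2/9)*1²)/u = (16/9 - ⅑ + (2/9)*1)/u = (16/9 - ⅑ + 2/9)/u = 17/(9*u))
1/(t(-867) + 810294) = 1/((17/9)/(-867) + 810294) = 1/((17/9)*(-1/867) + 810294) = 1/(-1/459 + 810294) = 1/(371924945/459) = 459/371924945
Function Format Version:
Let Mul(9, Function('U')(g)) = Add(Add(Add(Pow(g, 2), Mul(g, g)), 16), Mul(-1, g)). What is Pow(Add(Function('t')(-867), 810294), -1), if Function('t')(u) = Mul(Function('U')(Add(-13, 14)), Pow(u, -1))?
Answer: Rational(459, 371924945) ≈ 1.2341e-6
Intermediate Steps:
Function('U')(g) = Add(Rational(16, 9), Mul(Rational(-1, 9), g), Mul(Rational(2, 9), Pow(g, 2))) (Function('U')(g) = Mul(Rational(1, 9), Add(Add(Add(Pow(g, 2), Mul(g, g)), 16), Mul(-1, g))) = Mul(Rational(1, 9), Add(Add(Add(Pow(g, 2), Pow(g, 2)), 16), Mul(-1, g))) = Mul(Rational(1, 9), Add(Add(Mul(2, Pow(g, 2)), 16), Mul(-1, g))) = Mul(Rational(1, 9), Add(Add(16, Mul(2, Pow(g, 2))), Mul(-1, g))) = Mul(Rational(1, 9), Add(16, Mul(-1, g), Mul(2, Pow(g, 2)))) = Add(Rational(16, 9), Mul(Rational(-1, 9), g), Mul(Rational(2, 9), Pow(g, 2))))
Function('t')(u) = Mul(Rational(17, 9), Pow(u, -1)) (Function('t')(u) = Mul(Add(Rational(16, 9), Mul(Rational(-1, 9), Add(-13, 14)), Mul(Rational(2, 9), Pow(Add(-13, 14), 2))), Pow(u, -1)) = Mul(Add(Rational(16, 9), Mul(Rational(-1, 9), 1), Mul(Rational(2, 9), Pow(1, 2))), Pow(u, -1)) = Mul(Add(Rational(16, 9), Rational(-1, 9), Mul(Rational(2, 9), 1)), Pow(u, -1)) = Mul(Add(Rational(16, 9), Rational(-1, 9), Rational(2, 9)), Pow(u, -1)) = Mul(Rational(17, 9), Pow(u, -1)))
Pow(Add(Function('t')(-867), 810294), -1) = Pow(Add(Mul(Rational(17, 9), Pow(-867, -1)), 810294), -1) = Pow(Add(Mul(Rational(17, 9), Rational(-1, 867)), 810294), -1) = Pow(Add(Rational(-1, 459), 810294), -1) = Pow(Rational(371924945, 459), -1) = Rational(459, 371924945)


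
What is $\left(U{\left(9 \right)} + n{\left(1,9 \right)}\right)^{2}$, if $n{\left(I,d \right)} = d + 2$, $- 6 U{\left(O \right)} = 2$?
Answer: $\frac{1024}{9} \approx 113.78$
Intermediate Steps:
$U{\left(O \right)} = - \frac{1}{3}$ ($U{\left(O \right)} = \left(- \frac{1}{6}\right) 2 = - \frac{1}{3}$)
$n{\left(I,d \right)} = 2 + d$
$\left(U{\left(9 \right)} + n{\left(1,9 \right)}\right)^{2} = \left(- \frac{1}{3} + \left(2 + 9\right)\right)^{2} = \left(- \frac{1}{3} + 11\right)^{2} = \left(\frac{32}{3}\right)^{2} = \frac{1024}{9}$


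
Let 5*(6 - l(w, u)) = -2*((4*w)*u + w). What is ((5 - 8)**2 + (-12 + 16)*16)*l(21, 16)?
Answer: 40296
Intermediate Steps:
l(w, u) = 6 + 2*w/5 + 8*u*w/5 (l(w, u) = 6 - (-2)*((4*w)*u + w)/5 = 6 - (-2)*(4*u*w + w)/5 = 6 - (-2)*(w + 4*u*w)/5 = 6 - (-2*w - 8*u*w)/5 = 6 + (2*w/5 + 8*u*w/5) = 6 + 2*w/5 + 8*u*w/5)
((5 - 8)**2 + (-12 + 16)*16)*l(21, 16) = ((5 - 8)**2 + (-12 + 16)*16)*(6 + (2/5)*21 + (8/5)*16*21) = ((-3)**2 + 4*16)*(6 + 42/5 + 2688/5) = (9 + 64)*552 = 73*552 = 40296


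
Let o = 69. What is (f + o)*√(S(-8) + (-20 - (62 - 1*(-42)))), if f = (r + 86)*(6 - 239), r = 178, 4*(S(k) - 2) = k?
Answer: -122886*I*√31 ≈ -6.842e+5*I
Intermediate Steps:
S(k) = 2 + k/4
f = -61512 (f = (178 + 86)*(6 - 239) = 264*(-233) = -61512)
(f + o)*√(S(-8) + (-20 - (62 - 1*(-42)))) = (-61512 + 69)*√((2 + (¼)*(-8)) + (-20 - (62 - 1*(-42)))) = -61443*√((2 - 2) + (-20 - (62 + 42))) = -61443*√(0 + (-20 - 1*104)) = -61443*√(0 + (-20 - 104)) = -61443*√(0 - 124) = -122886*I*√31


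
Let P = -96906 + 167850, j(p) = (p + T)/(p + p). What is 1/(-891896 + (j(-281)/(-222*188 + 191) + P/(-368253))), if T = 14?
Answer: -2866025945790/2556197629119454277 ≈ -1.1212e-6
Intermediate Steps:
j(p) = (14 + p)/(2*p) (j(p) = (p + 14)/(p + p) = (14 + p)/((2*p)) = (14 + p)*(1/(2*p)) = (14 + p)/(2*p))
P = 70944
1/(-891896 + (j(-281)/(-222*188 + 191) + P/(-368253))) = 1/(-891896 + (((½)*(14 - 281)/(-281))/(-222*188 + 191) + 70944/(-368253))) = 1/(-891896 + (((½)*(-1/281)*(-267))/(-41736 + 191) + 70944*(-1/368253))) = 1/(-891896 + ((267/562)/(-41545) - 23648/122751)) = 1/(-891896 + ((267/562)*(-1/41545) - 23648/122751)) = 1/(-891896 + (-267/23348290 - 23648/122751)) = 1/(-891896 - 552173136437/2866025945790) = 1/(-2556197629119454277/2866025945790) = -2866025945790/2556197629119454277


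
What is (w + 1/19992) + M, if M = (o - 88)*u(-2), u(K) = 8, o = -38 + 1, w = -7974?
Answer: -179408207/19992 ≈ -8974.0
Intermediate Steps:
o = -37
M = -1000 (M = (-37 - 88)*8 = -125*8 = -1000)
(w + 1/19992) + M = (-7974 + 1/19992) - 1000 = -159416207/19992 - 1000 = -179408207/19992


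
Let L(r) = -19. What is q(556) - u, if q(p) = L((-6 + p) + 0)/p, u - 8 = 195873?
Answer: -108909855/556 ≈ -1.9588e+5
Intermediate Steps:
u = 195881 (u = 8 + 195873 = 195881)
q(p) = -19/p
q(556) - u = -19/556 - 1*195881 = -19*1/556 - 195881 = -19/556 - 195881 = -108909855/556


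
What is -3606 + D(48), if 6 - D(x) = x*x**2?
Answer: -114192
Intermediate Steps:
D(x) = 6 - x**3 (D(x) = 6 - x*x**2 = 6 - x**3)
-3606 + D(48) = -3606 + (6 - 1*48**3) = -3606 + (6 - 1*110592) = -3606 + (6 - 110592) = -3606 - 110586 = -114192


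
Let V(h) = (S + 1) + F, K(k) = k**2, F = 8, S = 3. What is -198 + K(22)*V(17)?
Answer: 5610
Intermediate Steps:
V(h) = 12 (V(h) = (3 + 1) + 8 = 4 + 8 = 12)
-198 + K(22)*V(17) = -198 + 22**2*12 = -198 + 484*12 = -198 + 5808 = 5610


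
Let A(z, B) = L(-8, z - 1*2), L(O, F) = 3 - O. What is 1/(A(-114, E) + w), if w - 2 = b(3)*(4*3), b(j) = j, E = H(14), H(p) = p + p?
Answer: 1/49 ≈ 0.020408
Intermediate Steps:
H(p) = 2*p
E = 28 (E = 2*14 = 28)
A(z, B) = 11 (A(z, B) = 3 - 1*(-8) = 3 + 8 = 11)
w = 38 (w = 2 + 3*(4*3) = 2 + 3*12 = 2 + 36 = 38)
1/(A(-114, E) + w) = 1/(11 + 38) = 1/49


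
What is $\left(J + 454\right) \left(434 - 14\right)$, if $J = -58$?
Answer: $166320$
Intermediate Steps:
$\left(J + 454\right) \left(434 - 14\right) = \left(-58 + 454\right) \left(434 - 14\right) = 396 \cdot 420 = 166320$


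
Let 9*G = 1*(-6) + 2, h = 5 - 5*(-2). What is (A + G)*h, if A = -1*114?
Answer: -5150/3 ≈ -1716.7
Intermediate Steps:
h = 15 (h = 5 + 10 = 15)
A = -114
G = -4/9 (G = (1*(-6) + 2)/9 = (-6 + 2)/9 = (⅑)*(-4) = -4/9 ≈ -0.44444)
(A + G)*h = (-114 - 4/9)*15 = -1030/9*15 = -5150/3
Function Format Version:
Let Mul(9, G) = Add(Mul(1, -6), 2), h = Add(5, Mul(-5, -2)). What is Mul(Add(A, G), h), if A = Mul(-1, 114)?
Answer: Rational(-5150, 3) ≈ -1716.7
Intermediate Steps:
h = 15 (h = Add(5, 10) = 15)
A = -114
G = Rational(-4, 9) (G = Mul(Rational(1, 9), Add(Mul(1, -6), 2)) = Mul(Rational(1, 9), Add(-6, 2)) = Mul(Rational(1, 9), -4) = Rational(-4, 9) ≈ -0.44444)
Mul(Add(A, G), h) = Mul(Add(-114, Rational(-4, 9)), 15) = Mul(Rational(-1030, 9), 15) = Rational(-5150, 3)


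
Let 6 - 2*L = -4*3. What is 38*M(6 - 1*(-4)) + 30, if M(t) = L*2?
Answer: 714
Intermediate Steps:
L = 9 (L = 3 - (-2)*3 = 3 - 1/2*(-12) = 3 + 6 = 9)
M(t) = 18 (M(t) = 9*2 = 18)
38*M(6 - 1*(-4)) + 30 = 38*18 + 30 = 684 + 30 = 714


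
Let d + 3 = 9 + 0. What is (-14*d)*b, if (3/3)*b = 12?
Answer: -1008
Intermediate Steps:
b = 12
d = 6 (d = -3 + (9 + 0) = -3 + 9 = 6)
(-14*d)*b = -14*6*12 = -84*12 = -1008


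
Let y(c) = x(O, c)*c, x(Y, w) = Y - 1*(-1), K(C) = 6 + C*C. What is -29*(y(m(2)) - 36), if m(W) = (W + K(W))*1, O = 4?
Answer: -696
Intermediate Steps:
K(C) = 6 + C**2
x(Y, w) = 1 + Y (x(Y, w) = Y + 1 = 1 + Y)
m(W) = 6 + W + W**2 (m(W) = (W + (6 + W**2))*1 = (6 + W + W**2)*1 = 6 + W + W**2)
y(c) = 5*c (y(c) = (1 + 4)*c = 5*c)
-29*(y(m(2)) - 36) = -29*(5*(6 + 2 + 2**2) - 36) = -29*(5*(6 + 2 + 4) - 36) = -29*(5*12 - 36) = -29*(60 - 36) = -29*24 = -696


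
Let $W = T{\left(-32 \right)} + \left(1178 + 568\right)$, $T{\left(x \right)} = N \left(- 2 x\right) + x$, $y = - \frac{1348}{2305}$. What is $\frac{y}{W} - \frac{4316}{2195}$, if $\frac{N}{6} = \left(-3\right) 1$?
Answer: $- \frac{559394842}{284342495} \approx -1.9673$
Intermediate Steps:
$y = - \frac{1348}{2305}$ ($y = \left(-1348\right) \frac{1}{2305} = - \frac{1348}{2305} \approx -0.58482$)
$N = -18$ ($N = 6 \left(\left(-3\right) 1\right) = 6 \left(-3\right) = -18$)
$T{\left(x \right)} = 37 x$ ($T{\left(x \right)} = - 18 \left(- 2 x\right) + x = 36 x + x = 37 x$)
$W = 562$ ($W = 37 \left(-32\right) + \left(1178 + 568\right) = -1184 + 1746 = 562$)
$\frac{y}{W} - \frac{4316}{2195} = - \frac{1348}{2305 \cdot 562} - \frac{4316}{2195} = \left(- \frac{1348}{2305}\right) \frac{1}{562} - \frac{4316}{2195} = - \frac{674}{647705} - \frac{4316}{2195} = - \frac{559394842}{284342495}$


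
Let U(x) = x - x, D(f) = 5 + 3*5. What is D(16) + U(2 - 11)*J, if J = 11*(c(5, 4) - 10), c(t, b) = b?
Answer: 20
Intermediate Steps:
D(f) = 20 (D(f) = 5 + 15 = 20)
U(x) = 0
J = -66 (J = 11*(4 - 10) = 11*(-6) = -66)
D(16) + U(2 - 11)*J = 20 + 0*(-66) = 20 + 0 = 20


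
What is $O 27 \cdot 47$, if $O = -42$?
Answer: $-53298$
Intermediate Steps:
$O 27 \cdot 47 = \left(-42\right) 27 \cdot 47 = \left(-1134\right) 47 = -53298$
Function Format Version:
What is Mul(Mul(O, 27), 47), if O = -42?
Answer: -53298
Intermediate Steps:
Mul(Mul(O, 27), 47) = Mul(Mul(-42, 27), 47) = Mul(-1134, 47) = -53298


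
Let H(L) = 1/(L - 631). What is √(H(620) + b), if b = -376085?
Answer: 2*I*√11376574/11 ≈ 613.26*I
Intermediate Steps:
H(L) = 1/(-631 + L)
√(H(620) + b) = √(1/(-631 + 620) - 376085) = √(1/(-11) - 376085) = √(-1/11 - 376085) = √(-4136936/11) = 2*I*√11376574/11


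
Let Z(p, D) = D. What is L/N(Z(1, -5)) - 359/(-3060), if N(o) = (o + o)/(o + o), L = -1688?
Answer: -5164921/3060 ≈ -1687.9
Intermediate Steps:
N(o) = 1 (N(o) = (2*o)/((2*o)) = (2*o)*(1/(2*o)) = 1)
L/N(Z(1, -5)) - 359/(-3060) = -1688/1 - 359/(-3060) = -1688*1 - 359*(-1/3060) = -1688 + 359/3060 = -5164921/3060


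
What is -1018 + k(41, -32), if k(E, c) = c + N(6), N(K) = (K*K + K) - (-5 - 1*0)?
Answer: -1003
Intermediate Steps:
N(K) = 5 + K + K**2 (N(K) = (K**2 + K) - (-5 + 0) = (K + K**2) - 1*(-5) = (K + K**2) + 5 = 5 + K + K**2)
k(E, c) = 47 + c (k(E, c) = c + (5 + 6 + 6**2) = c + (5 + 6 + 36) = c + 47 = 47 + c)
-1018 + k(41, -32) = -1018 + (47 - 32) = -1018 + 15 = -1003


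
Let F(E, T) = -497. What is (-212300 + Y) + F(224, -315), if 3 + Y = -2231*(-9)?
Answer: -192721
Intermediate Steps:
Y = 20076 (Y = -3 - 2231*(-9) = -3 + 20079 = 20076)
(-212300 + Y) + F(224, -315) = (-212300 + 20076) - 497 = -192224 - 497 = -192721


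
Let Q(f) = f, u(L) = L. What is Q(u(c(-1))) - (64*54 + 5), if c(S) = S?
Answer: -3462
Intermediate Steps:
Q(u(c(-1))) - (64*54 + 5) = -1 - (64*54 + 5) = -1 - (3456 + 5) = -1 - 1*3461 = -1 - 3461 = -3462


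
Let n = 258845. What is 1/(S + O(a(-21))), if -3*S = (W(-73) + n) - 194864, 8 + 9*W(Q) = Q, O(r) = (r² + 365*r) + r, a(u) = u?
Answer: -1/28569 ≈ -3.5003e-5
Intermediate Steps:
O(r) = r² + 366*r
W(Q) = -8/9 + Q/9
S = -21324 (S = -(((-8/9 + (⅑)*(-73)) + 258845) - 194864)/3 = -(((-8/9 - 73/9) + 258845) - 194864)/3 = -((-9 + 258845) - 194864)/3 = -(258836 - 194864)/3 = -⅓*63972 = -21324)
1/(S + O(a(-21))) = 1/(-21324 - 21*(366 - 21)) = 1/(-21324 - 21*345) = 1/(-21324 - 7245) = 1/(-28569) = -1/28569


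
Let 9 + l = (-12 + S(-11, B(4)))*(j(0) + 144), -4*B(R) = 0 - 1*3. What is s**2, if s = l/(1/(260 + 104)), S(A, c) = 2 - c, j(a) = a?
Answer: 321203295504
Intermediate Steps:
B(R) = 3/4 (B(R) = -(0 - 1*3)/4 = -(0 - 3)/4 = -1/4*(-3) = 3/4)
l = -1557 (l = -9 + (-12 + (2 - 1*3/4))*(0 + 144) = -9 + (-12 + (2 - 3/4))*144 = -9 + (-12 + 5/4)*144 = -9 - 43/4*144 = -9 - 1548 = -1557)
s = -566748 (s = -1557/(1/(260 + 104)) = -1557/(1/364) = -1557/1/364 = -1557*364 = -566748)
s**2 = (-566748)**2 = 321203295504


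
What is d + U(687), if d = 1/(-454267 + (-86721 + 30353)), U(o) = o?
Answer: 350806244/510635 ≈ 687.00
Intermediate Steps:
d = -1/510635 (d = 1/(-454267 - 56368) = 1/(-510635) = -1/510635 ≈ -1.9583e-6)
d + U(687) = -1/510635 + 687 = 350806244/510635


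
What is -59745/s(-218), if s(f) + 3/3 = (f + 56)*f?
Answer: -1707/1009 ≈ -1.6918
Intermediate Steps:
s(f) = -1 + f*(56 + f) (s(f) = -1 + (f + 56)*f = -1 + (56 + f)*f = -1 + f*(56 + f))
-59745/s(-218) = -59745/(-1 + (-218)² + 56*(-218)) = -59745/(-1 + 47524 - 12208) = -59745/35315 = -59745*1/35315 = -1707/1009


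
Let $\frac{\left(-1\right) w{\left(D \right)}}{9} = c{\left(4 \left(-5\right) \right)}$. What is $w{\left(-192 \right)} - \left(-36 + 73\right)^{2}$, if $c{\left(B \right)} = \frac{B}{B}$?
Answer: $-1378$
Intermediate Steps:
$c{\left(B \right)} = 1$
$w{\left(D \right)} = -9$ ($w{\left(D \right)} = \left(-9\right) 1 = -9$)
$w{\left(-192 \right)} - \left(-36 + 73\right)^{2} = -9 - \left(-36 + 73\right)^{2} = -9 - 37^{2} = -9 - 1369 = -1378$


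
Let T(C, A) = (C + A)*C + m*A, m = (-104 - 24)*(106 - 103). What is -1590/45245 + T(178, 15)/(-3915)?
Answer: -8965244/1221615 ≈ -7.3388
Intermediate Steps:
m = -384 (m = -128*3 = -384)
T(C, A) = -384*A + C*(A + C) (T(C, A) = (C + A)*C - 384*A = (A + C)*C - 384*A = C*(A + C) - 384*A = -384*A + C*(A + C))
-1590/45245 + T(178, 15)/(-3915) = -1590/45245 + (178² - 384*15 + 15*178)/(-3915) = -1590*1/45245 + (31684 - 5760 + 2670)*(-1/3915) = -318/9049 + 28594*(-1/3915) = -318/9049 - 986/135 = -8965244/1221615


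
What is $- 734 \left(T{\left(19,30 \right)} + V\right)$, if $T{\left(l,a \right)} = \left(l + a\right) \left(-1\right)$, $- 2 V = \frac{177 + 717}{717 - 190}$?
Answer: $\frac{19282180}{527} \approx 36589.0$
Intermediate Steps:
$V = - \frac{447}{527}$ ($V = - \frac{\left(177 + 717\right) \frac{1}{717 - 190}}{2} = - \frac{894 \cdot \frac{1}{527}}{2} = \left(- \frac{1}{2}\right) \frac{894}{527} = - \frac{447}{527} \approx -0.8482$)
$T{\left(l,a \right)} = - a - l$ ($T{\left(l,a \right)} = \left(a + l\right) \left(-1\right) = - a - l$)
$- 734 \left(T{\left(19,30 \right)} + V\right) = - 734 \left(\left(\left(-1\right) 30 - 19\right) - \frac{447}{527}\right) = - 734 \left(\left(-30 - 19\right) - \frac{447}{527}\right) = - 734 \left(-49 - \frac{447}{527}\right) = \left(-734\right) \left(- \frac{26270}{527}\right) = \frac{19282180}{527}$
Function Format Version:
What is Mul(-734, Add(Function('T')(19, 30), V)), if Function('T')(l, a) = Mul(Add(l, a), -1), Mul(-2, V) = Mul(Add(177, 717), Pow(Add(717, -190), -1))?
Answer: Rational(19282180, 527) ≈ 36589.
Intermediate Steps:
V = Rational(-447, 527) (V = Mul(Rational(-1, 2), Mul(Add(177, 717), Pow(Add(717, -190), -1))) = Mul(Rational(-1, 2), Mul(894, Pow(527, -1))) = Mul(Rational(-1, 2), Mul(894, Rational(1, 527))) = Mul(Rational(-1, 2), Rational(894, 527)) = Rational(-447, 527) ≈ -0.84820)
Function('T')(l, a) = Add(Mul(-1, a), Mul(-1, l)) (Function('T')(l, a) = Mul(Add(a, l), -1) = Add(Mul(-1, a), Mul(-1, l)))
Mul(-734, Add(Function('T')(19, 30), V)) = Mul(-734, Add(Add(Mul(-1, 30), Mul(-1, 19)), Rational(-447, 527))) = Mul(-734, Add(Add(-30, -19), Rational(-447, 527))) = Mul(-734, Add(-49, Rational(-447, 527))) = Mul(-734, Rational(-26270, 527)) = Rational(19282180, 527)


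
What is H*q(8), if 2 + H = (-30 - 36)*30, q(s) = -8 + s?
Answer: 0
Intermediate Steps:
H = -1982 (H = -2 + (-30 - 36)*30 = -2 - 66*30 = -2 - 1980 = -1982)
H*q(8) = -1982*(-8 + 8) = -1982*0 = 0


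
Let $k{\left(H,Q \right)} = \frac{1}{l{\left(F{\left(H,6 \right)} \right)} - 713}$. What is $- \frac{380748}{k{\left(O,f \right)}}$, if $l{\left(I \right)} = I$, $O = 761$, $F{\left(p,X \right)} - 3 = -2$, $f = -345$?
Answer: $271092576$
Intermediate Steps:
$F{\left(p,X \right)} = 1$ ($F{\left(p,X \right)} = 3 - 2 = 1$)
$k{\left(H,Q \right)} = - \frac{1}{712}$ ($k{\left(H,Q \right)} = \frac{1}{1 - 713} = \frac{1}{-712} = - \frac{1}{712}$)
$- \frac{380748}{k{\left(O,f \right)}} = - \frac{380748}{- \frac{1}{712}} = \left(-380748\right) \left(-712\right) = 271092576$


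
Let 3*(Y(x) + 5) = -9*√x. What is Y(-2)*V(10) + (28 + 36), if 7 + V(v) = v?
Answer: 49 - 9*I*√2 ≈ 49.0 - 12.728*I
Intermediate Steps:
V(v) = -7 + v
Y(x) = -5 - 3*√x (Y(x) = -5 + (-9*√x)/3 = -5 - 3*√x)
Y(-2)*V(10) + (28 + 36) = (-5 - 3*I*√2)*(-7 + 10) + (28 + 36) = (-5 - 3*I*√2)*3 + 64 = (-15 - 9*I*√2) + 64 = 49 - 9*I*√2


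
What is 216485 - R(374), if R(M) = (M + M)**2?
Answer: -343019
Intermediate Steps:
R(M) = 4*M**2 (R(M) = (2*M)**2 = 4*M**2)
216485 - R(374) = 216485 - 4*374**2 = 216485 - 4*139876 = 216485 - 1*559504 = 216485 - 559504 = -343019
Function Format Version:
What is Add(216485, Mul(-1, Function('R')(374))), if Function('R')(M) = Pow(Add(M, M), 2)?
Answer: -343019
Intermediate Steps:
Function('R')(M) = Mul(4, Pow(M, 2)) (Function('R')(M) = Pow(Mul(2, M), 2) = Mul(4, Pow(M, 2)))
Add(216485, Mul(-1, Function('R')(374))) = Add(216485, Mul(-1, Mul(4, Pow(374, 2)))) = Add(216485, Mul(-1, Mul(4, 139876))) = Add(216485, Mul(-1, 559504)) = Add(216485, -559504) = -343019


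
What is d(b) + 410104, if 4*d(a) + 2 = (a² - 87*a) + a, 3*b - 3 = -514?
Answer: 15156685/36 ≈ 4.2102e+5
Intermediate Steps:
b = -511/3 (b = 1 + (⅓)*(-514) = 1 - 514/3 = -511/3 ≈ -170.33)
d(a) = -½ - 43*a/2 + a²/4 (d(a) = -½ + ((a² - 87*a) + a)/4 = -½ + (a² - 86*a)/4 = -½ + (-43*a/2 + a²/4) = -½ - 43*a/2 + a²/4)
d(b) + 410104 = (-½ - 43/2*(-511/3) + (-511/3)²/4) + 410104 = (-½ + 21973/6 + (¼)*(261121/9)) + 410104 = (-½ + 21973/6 + 261121/36) + 410104 = 392941/36 + 410104 = 15156685/36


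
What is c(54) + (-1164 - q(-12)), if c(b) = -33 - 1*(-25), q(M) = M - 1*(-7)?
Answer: -1167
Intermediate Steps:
q(M) = 7 + M (q(M) = M + 7 = 7 + M)
c(b) = -8 (c(b) = -33 + 25 = -8)
c(54) + (-1164 - q(-12)) = -8 + (-1164 - (7 - 12)) = -8 + (-1164 - 1*(-5)) = -8 + (-1164 + 5) = -8 - 1159 = -1167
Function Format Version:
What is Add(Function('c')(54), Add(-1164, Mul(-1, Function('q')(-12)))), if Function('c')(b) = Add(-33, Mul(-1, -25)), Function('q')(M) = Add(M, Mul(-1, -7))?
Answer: -1167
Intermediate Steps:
Function('q')(M) = Add(7, M) (Function('q')(M) = Add(M, 7) = Add(7, M))
Function('c')(b) = -8 (Function('c')(b) = Add(-33, 25) = -8)
Add(Function('c')(54), Add(-1164, Mul(-1, Function('q')(-12)))) = Add(-8, Add(-1164, Mul(-1, Add(7, -12)))) = Add(-8, Add(-1164, Mul(-1, -5))) = Add(-8, Add(-1164, 5)) = Add(-8, -1159) = -1167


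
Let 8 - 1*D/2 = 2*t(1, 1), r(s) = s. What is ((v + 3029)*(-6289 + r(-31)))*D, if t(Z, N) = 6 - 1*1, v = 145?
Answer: 80238720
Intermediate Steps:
t(Z, N) = 5 (t(Z, N) = 6 - 1 = 5)
D = -4 (D = 16 - 4*5 = 16 - 2*10 = 16 - 20 = -4)
((v + 3029)*(-6289 + r(-31)))*D = ((145 + 3029)*(-6289 - 31))*(-4) = (3174*(-6320))*(-4) = -20059680*(-4) = 80238720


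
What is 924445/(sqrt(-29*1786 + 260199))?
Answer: 184889*sqrt(208405)/41681 ≈ 2025.0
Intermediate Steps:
924445/(sqrt(-29*1786 + 260199)) = 924445/(sqrt(-51794 + 260199)) = 924445/(sqrt(208405)) = 924445*(sqrt(208405)/208405) = 184889*sqrt(208405)/41681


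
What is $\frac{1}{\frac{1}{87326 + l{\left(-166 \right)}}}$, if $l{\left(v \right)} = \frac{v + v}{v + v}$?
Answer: $87327$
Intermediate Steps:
$l{\left(v \right)} = 1$ ($l{\left(v \right)} = \frac{2 v}{2 v} = 2 v \frac{1}{2 v} = 1$)
$\frac{1}{\frac{1}{87326 + l{\left(-166 \right)}}} = \frac{1}{\frac{1}{87326 + 1}} = \frac{1}{\frac{1}{87327}} = 87327$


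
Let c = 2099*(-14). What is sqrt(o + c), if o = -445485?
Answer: I*sqrt(474871) ≈ 689.11*I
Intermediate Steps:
c = -29386
sqrt(o + c) = sqrt(-445485 - 29386) = sqrt(-474871) = I*sqrt(474871)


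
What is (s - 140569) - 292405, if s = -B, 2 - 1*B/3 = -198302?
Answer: -1027886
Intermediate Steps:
B = 594912 (B = 6 - 3*(-198302) = 6 + 594906 = 594912)
s = -594912 (s = -1*594912 = -594912)
(s - 140569) - 292405 = (-594912 - 140569) - 292405 = -735481 - 292405 = -1027886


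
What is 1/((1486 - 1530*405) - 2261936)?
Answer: -1/2880100 ≈ -3.4721e-7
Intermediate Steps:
1/((1486 - 1530*405) - 2261936) = 1/((1486 - 619650) - 2261936) = 1/(-618164 - 2261936) = 1/(-2880100) = -1/2880100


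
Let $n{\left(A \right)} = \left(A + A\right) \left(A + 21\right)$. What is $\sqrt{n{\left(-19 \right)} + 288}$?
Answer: $2 \sqrt{53} \approx 14.56$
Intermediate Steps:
$n{\left(A \right)} = 2 A \left(21 + A\right)$
$\sqrt{n{\left(-19 \right)} + 288} = \sqrt{2 \left(-19\right) \left(21 - 19\right) + 288} = \sqrt{2 \left(-19\right) 2 + 288} = \sqrt{-76 + 288} = \sqrt{212} = 2 \sqrt{53}$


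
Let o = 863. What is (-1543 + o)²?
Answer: 462400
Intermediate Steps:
(-1543 + o)² = (-1543 + 863)² = (-680)² = 462400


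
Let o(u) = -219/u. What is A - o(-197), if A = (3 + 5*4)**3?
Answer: 2396680/197 ≈ 12166.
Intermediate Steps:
A = 12167 (A = (3 + 20)**3 = 23**3 = 12167)
A - o(-197) = 12167 - (-219)/(-197) = 12167 - (-219)*(-1)/197 = 12167 - 1*219/197 = 12167 - 219/197 = 2396680/197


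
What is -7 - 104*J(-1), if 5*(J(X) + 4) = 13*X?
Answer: 3397/5 ≈ 679.40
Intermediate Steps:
J(X) = -4 + 13*X/5 (J(X) = -4 + (13*X)/5 = -4 + 13*X/5)
-7 - 104*J(-1) = -7 - 104*(-4 + (13/5)*(-1)) = -7 - 104*(-4 - 13/5) = -7 - 104*(-33/5) = -7 + 3432/5 = 3397/5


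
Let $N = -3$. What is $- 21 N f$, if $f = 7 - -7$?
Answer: $882$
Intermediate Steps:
$f = 14$ ($f = 7 + 7 = 14$)
$- 21 N f = \left(-21\right) \left(-3\right) 14 = 63 \cdot 14 = 882$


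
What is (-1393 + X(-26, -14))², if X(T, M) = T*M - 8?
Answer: 1075369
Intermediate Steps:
X(T, M) = -8 + M*T (X(T, M) = M*T - 8 = -8 + M*T)
(-1393 + X(-26, -14))² = (-1393 + (-8 - 14*(-26)))² = (-1393 + (-8 + 364))² = (-1393 + 356)² = (-1037)² = 1075369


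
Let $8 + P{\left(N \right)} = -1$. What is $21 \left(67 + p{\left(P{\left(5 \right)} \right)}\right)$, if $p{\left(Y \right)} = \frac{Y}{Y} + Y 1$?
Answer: $1239$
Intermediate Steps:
$P{\left(N \right)} = -9$ ($P{\left(N \right)} = -8 - 1 = -9$)
$p{\left(Y \right)} = 1 + Y$
$21 \left(67 + p{\left(P{\left(5 \right)} \right)}\right) = 21 \left(67 + \left(1 - 9\right)\right) = 21 \left(67 - 8\right) = 21 \cdot 59 = 1239$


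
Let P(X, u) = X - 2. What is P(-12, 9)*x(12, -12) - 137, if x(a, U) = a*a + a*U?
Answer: -137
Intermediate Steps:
P(X, u) = -2 + X
x(a, U) = a² + U*a
P(-12, 9)*x(12, -12) - 137 = (-2 - 12)*(12*(-12 + 12)) - 137 = -168*0 - 137 = -14*0 - 137 = 0 - 137 = -137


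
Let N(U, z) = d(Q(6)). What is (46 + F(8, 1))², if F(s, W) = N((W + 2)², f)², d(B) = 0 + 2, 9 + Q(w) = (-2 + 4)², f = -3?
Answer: 2500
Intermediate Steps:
Q(w) = -5 (Q(w) = -9 + (-2 + 4)² = -9 + 2² = -9 + 4 = -5)
d(B) = 2
N(U, z) = 2
F(s, W) = 4 (F(s, W) = 2² = 4)
(46 + F(8, 1))² = (46 + 4)² = 50² = 2500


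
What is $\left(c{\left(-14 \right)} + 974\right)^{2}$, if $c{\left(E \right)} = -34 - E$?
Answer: $910116$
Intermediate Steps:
$\left(c{\left(-14 \right)} + 974\right)^{2} = \left(\left(-34 - -14\right) + 974\right)^{2} = \left(\left(-34 + 14\right) + 974\right)^{2} = \left(-20 + 974\right)^{2} = 954^{2} = 910116$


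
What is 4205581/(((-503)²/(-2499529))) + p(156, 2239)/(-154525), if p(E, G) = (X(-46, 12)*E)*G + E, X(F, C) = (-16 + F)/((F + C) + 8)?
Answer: -1624362633287893801/39096215725 ≈ -4.1548e+7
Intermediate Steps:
X(F, C) = (-16 + F)/(8 + C + F) (X(F, C) = (-16 + F)/((C + F) + 8) = (-16 + F)/(8 + C + F))
p(E, G) = E + 31*E*G/13 (p(E, G) = (((-16 - 46)/(8 + 12 - 46))*E)*G + E = ((-62/(-26))*E)*G + E = ((-1/26*(-62))*E)*G + E = (31*E/13)*G + E = 31*E*G/13 + E = E + 31*E*G/13)
4205581/(((-503)²/(-2499529))) + p(156, 2239)/(-154525) = 4205581/(((-503)²/(-2499529))) + ((1/13)*156*(13 + 31*2239))/(-154525) = 4205581/((253009*(-1/2499529))) + ((1/13)*156*(13 + 69409))*(-1/154525) = 4205581/(-253009/2499529) + ((1/13)*156*69422)*(-1/154525) = 4205581*(-2499529/253009) + 833064*(-1/154525) = -10511971671349/253009 - 833064/154525 = -1624362633287893801/39096215725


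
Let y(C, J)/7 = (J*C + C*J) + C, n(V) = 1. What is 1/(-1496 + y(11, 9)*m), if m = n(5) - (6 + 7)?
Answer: -1/19052 ≈ -5.2488e-5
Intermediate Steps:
y(C, J) = 7*C + 14*C*J (y(C, J) = 7*((J*C + C*J) + C) = 7*((C*J + C*J) + C) = 7*(2*C*J + C) = 7*(C + 2*C*J) = 7*C + 14*C*J)
m = -12 (m = 1 - (6 + 7) = 1 - 1*13 = 1 - 13 = -12)
1/(-1496 + y(11, 9)*m) = 1/(-1496 + (7*11*(1 + 2*9))*(-12)) = 1/(-1496 + (7*11*(1 + 18))*(-12)) = 1/(-1496 + (7*11*19)*(-12)) = 1/(-1496 + 1463*(-12)) = 1/(-1496 - 17556) = 1/(-19052) = -1/19052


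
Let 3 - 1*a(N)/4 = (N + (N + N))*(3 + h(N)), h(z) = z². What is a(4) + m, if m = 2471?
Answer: 1571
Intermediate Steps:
a(N) = 12 - 12*N*(3 + N²) (a(N) = 12 - 4*(N + (N + N))*(3 + N²) = 12 - 4*(N + 2*N)*(3 + N²) = 12 - 4*3*N*(3 + N²) = 12 - 12*N*(3 + N²))
a(4) + m = (12 - 36*4 - 12*4³) + 2471 = (12 - 144 - 12*64) + 2471 = (12 - 144 - 768) + 2471 = -900 + 2471 = 1571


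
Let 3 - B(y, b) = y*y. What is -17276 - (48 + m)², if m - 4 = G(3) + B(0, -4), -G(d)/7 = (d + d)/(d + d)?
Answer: -19580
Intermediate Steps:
B(y, b) = 3 - y² (B(y, b) = 3 - y*y = 3 - y²)
G(d) = -7 (G(d) = -7*(d + d)/(d + d) = -7*2*d/(2*d) = -7*2*d*1/(2*d) = -7*1 = -7)
m = 0 (m = 4 + (-7 + (3 - 1*0²)) = 4 + (-7 + (3 - 1*0)) = 4 + (-7 + (3 + 0)) = 4 + (-7 + 3) = 4 - 4 = 0)
-17276 - (48 + m)² = -17276 - (48 + 0)² = -17276 - 1*48² = -17276 - 1*2304 = -17276 - 2304 = -19580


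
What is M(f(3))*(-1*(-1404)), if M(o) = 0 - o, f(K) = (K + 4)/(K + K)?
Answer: -1638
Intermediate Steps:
f(K) = (4 + K)/(2*K) (f(K) = (4 + K)/((2*K)) = (4 + K)*(1/(2*K)) = (4 + K)/(2*K))
M(o) = -o
M(f(3))*(-1*(-1404)) = (-(4 + 3)/(2*3))*(-1*(-1404)) = -7/(2*3)*1404 = -1*7/6*1404 = -7/6*1404 = -1638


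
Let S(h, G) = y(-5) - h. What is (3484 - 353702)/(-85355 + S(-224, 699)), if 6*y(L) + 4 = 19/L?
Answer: 318380/77393 ≈ 4.1138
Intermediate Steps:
y(L) = -2/3 + 19/(6*L) (y(L) = -2/3 + (19/L)/6 = -2/3 + 19/(6*L))
S(h, G) = -13/10 - h (S(h, G) = (1/6)*(19 - 4*(-5))/(-5) - h = (1/6)*(-1/5)*(19 + 20) - h = (1/6)*(-1/5)*39 - h = -13/10 - h)
(3484 - 353702)/(-85355 + S(-224, 699)) = (3484 - 353702)/(-85355 + (-13/10 - 1*(-224))) = -350218/(-85355 + (-13/10 + 224)) = -350218/(-85355 + 2227/10) = -350218/(-851323/10) = -350218*(-10/851323) = 318380/77393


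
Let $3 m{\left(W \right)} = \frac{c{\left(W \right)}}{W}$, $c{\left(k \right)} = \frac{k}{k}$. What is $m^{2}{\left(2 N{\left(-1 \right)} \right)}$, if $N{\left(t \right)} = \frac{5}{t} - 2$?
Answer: $\frac{1}{1764} \approx 0.00056689$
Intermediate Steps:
$N{\left(t \right)} = -2 + \frac{5}{t}$
$c{\left(k \right)} = 1$
$m{\left(W \right)} = \frac{1}{3 W}$ ($m{\left(W \right)} = \frac{1 \frac{1}{W}}{3} = \frac{1}{3 W}$)
$m^{2}{\left(2 N{\left(-1 \right)} \right)} = \left(\frac{1}{3 \cdot 2 \left(-2 + \frac{5}{-1}\right)}\right)^{2} = \left(\frac{1}{3 \cdot 2 \left(-2 + 5 \left(-1\right)\right)}\right)^{2} = \left(\frac{1}{3 \cdot 2 \left(-2 - 5\right)}\right)^{2} = \left(\frac{1}{3 \cdot 2 \left(-7\right)}\right)^{2} = \left(\frac{1}{3 \left(-14\right)}\right)^{2} = \left(\frac{1}{3} \left(- \frac{1}{14}\right)\right)^{2} = \left(- \frac{1}{42}\right)^{2} = \frac{1}{1764}$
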